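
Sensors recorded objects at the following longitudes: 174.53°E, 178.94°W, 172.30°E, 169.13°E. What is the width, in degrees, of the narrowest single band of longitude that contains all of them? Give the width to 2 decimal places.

Sort the longitudes: -178.94°, +169.13°, +172.30°, +174.53°.
Eastward gaps between consecutive values (wrapping around): 348.07°, 3.17°, 2.23°, 6.53°.
Largest gap = 348.07° ⇒ minimal covering band is its complement: 360° − 348.07° = 11.93°.
Band runs from +169.13° eastward to -178.94°, crossing the antimeridian.

11.93°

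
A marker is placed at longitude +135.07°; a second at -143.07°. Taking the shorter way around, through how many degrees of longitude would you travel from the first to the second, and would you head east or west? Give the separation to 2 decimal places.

81.86° east

Raw difference: -143.07 − 135.07 = -278.14°.
Normalise into (−180°, 180°]: -278.14° + 360° = 81.86°.
Positive ⇒ the second point lies to the east; separation 81.86°.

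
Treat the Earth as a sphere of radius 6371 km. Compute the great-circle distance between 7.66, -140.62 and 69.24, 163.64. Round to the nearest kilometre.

7916 km

Δλ = 163.64 − -140.62 = 304.26°; wrapped into (−180°, 180°]: -55.74°.
Δφ = 69.24 − 7.66 = 61.58°.
a = sin²(Δφ/2) + cos φ₁ · cos φ₂ · sin²(Δλ/2) = 0.338800.
c = 2·atan2(√a, √(1−a)) = 1.24253 rad → d = 6371·c ≈ 7916.18 km.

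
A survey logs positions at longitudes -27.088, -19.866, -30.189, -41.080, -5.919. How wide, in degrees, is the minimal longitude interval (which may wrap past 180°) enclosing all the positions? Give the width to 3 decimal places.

Sort the longitudes: -41.080°, -30.189°, -27.088°, -19.866°, -5.919°.
Eastward gaps between consecutive values (wrapping around): 10.891°, 3.101°, 7.222°, 13.947°, 324.839°.
Largest gap = 324.839° ⇒ minimal covering band is its complement: 360° − 324.839° = 35.161°.
Band runs from -41.080° eastward to -5.919°.

35.161°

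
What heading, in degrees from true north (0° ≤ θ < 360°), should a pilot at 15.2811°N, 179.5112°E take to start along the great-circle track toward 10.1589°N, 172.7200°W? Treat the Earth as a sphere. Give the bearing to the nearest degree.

Δλ = -172.7200 − 179.5112 = -352.2312°; wrapped into (−180°, 180°]: 7.7688°.
θ = atan2( sin Δλ · cos φ₂ , cos φ₁ · sin φ₂ − sin φ₁ · cos φ₂ · cos Δλ )
  = atan2(0.13306, -0.08690) = 123.148° → normalised to [0°, 360°): 123.148°.

123°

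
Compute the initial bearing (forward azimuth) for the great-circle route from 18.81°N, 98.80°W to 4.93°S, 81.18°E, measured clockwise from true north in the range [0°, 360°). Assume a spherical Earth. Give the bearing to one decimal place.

0.1°

Δλ = 81.18 − -98.80 = 179.98°.
θ = atan2( sin Δλ · cos φ₂ , cos φ₁ · sin φ₂ − sin φ₁ · cos φ₂ · cos Δλ )
  = atan2(0.00035, 0.23989) = 0.083° → normalised to [0°, 360°): 0.083°.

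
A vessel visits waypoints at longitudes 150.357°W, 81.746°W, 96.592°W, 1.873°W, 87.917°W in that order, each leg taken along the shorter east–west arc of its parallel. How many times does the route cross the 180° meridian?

Leg 1: -150.357° → -81.746°, shortest Δλ = 68.611° (east) — does not cross 180°.
Leg 2: -81.746° → -96.592°, shortest Δλ = -14.846° (west) — does not cross 180°.
Leg 3: -96.592° → -1.873°, shortest Δλ = 94.719° (east) — does not cross 180°.
Leg 4: -1.873° → -87.917°, shortest Δλ = -86.044° (west) — does not cross 180°.
Total crossings: 0.

0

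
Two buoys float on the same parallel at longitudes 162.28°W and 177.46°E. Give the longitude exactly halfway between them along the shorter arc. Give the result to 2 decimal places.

Signed shortest Δλ from -162.28° to +177.46° is -20.26°.
Midpoint longitude = -162.28° + (-20.26°)/2 = -162.28° − 10.13° = -172.41°.
(The naïve average (-162.28 + +177.46)/2 = 7.59° is on the wrong side of the globe.)

172.41°W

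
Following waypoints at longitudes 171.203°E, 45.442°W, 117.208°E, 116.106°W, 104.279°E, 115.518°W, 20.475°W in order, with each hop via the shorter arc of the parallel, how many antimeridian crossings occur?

Leg 1: +171.203° → -45.442°, shortest Δλ = 143.355° (east) — crosses 180°.
Leg 2: -45.442° → +117.208°, shortest Δλ = 162.65° (east) — does not cross 180°.
Leg 3: +117.208° → -116.106°, shortest Δλ = 126.686° (east) — crosses 180°.
Leg 4: -116.106° → +104.279°, shortest Δλ = -139.615° (west) — crosses 180°.
Leg 5: +104.279° → -115.518°, shortest Δλ = 140.203° (east) — crosses 180°.
Leg 6: -115.518° → -20.475°, shortest Δλ = 95.043° (east) — does not cross 180°.
Total crossings: 4.

4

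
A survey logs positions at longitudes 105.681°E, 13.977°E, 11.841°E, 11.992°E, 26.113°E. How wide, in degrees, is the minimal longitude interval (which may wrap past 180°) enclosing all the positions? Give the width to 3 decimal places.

93.840°

Sort the longitudes: +11.841°, +11.992°, +13.977°, +26.113°, +105.681°.
Eastward gaps between consecutive values (wrapping around): 0.151°, 1.985°, 12.136°, 79.568°, 266.160°.
Largest gap = 266.160° ⇒ minimal covering band is its complement: 360° − 266.160° = 93.840°.
Band runs from +11.841° eastward to +105.681°.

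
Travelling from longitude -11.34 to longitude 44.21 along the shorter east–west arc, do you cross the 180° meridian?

Signed shortest Δλ = ((44.21 − -11.34 + 180) mod 360) − 180 = 55.55°.
Going east by 55.55° from -11.34° reaches +44.21° without touching 180°.

No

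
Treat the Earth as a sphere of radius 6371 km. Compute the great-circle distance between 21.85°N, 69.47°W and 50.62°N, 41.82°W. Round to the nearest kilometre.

4000 km

Δλ = -41.82 − -69.47 = 27.65°.
Δφ = 50.62 − 21.85 = 28.77°.
a = sin²(Δφ/2) + cos φ₁ · cos φ₂ · sin²(Δλ/2) = 0.095346.
c = 2·atan2(√a, √(1−a)) = 0.62782 rad → d = 6371·c ≈ 3999.86 km.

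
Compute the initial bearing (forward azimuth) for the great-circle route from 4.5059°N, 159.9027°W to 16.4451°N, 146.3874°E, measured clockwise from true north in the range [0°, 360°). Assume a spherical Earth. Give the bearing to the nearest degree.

287°

Δλ = 146.3874 − -159.9027 = 306.2901°; wrapped into (−180°, 180°]: -53.7099°.
θ = atan2( sin Δλ · cos φ₂ , cos φ₁ · sin φ₂ − sin φ₁ · cos φ₂ · cos Δλ )
  = atan2(-0.77306, 0.23763) = -72.913° → normalised to [0°, 360°): 287.087°.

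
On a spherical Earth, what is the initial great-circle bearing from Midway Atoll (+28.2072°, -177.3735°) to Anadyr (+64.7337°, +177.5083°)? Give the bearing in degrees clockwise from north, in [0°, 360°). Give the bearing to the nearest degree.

Δλ = 177.5083 − -177.3735 = 354.8818°; wrapped into (−180°, 180°]: -5.1182°.
θ = atan2( sin Δλ · cos φ₂ , cos φ₁ · sin φ₂ − sin φ₁ · cos φ₂ · cos Δλ )
  = atan2(-0.03808, 0.59600) = -3.656° → normalised to [0°, 360°): 356.344°.

356°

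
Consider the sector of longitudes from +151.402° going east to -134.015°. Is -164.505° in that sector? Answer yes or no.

Yes

Band width going east from +151.402° to -134.015°: ((-134.015 − 151.402) mod 360) = 74.583°.
Offset of -164.505° east of the west edge: ((-164.505 − 151.402) mod 360) = 44.093°.
44.093° ≤ 74.583° ⇒ inside.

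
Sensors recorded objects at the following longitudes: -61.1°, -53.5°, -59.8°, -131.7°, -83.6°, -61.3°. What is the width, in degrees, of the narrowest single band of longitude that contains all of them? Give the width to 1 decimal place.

78.2°

Sort the longitudes: -131.7°, -83.6°, -61.3°, -61.1°, -59.8°, -53.5°.
Eastward gaps between consecutive values (wrapping around): 48.1°, 22.3°, 0.2°, 1.3°, 6.3°, 281.8°.
Largest gap = 281.8° ⇒ minimal covering band is its complement: 360° − 281.8° = 78.2°.
Band runs from -131.7° eastward to -53.5°.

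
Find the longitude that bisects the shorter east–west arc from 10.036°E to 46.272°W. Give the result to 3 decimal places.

Signed shortest Δλ from +10.036° to -46.272° is -56.308°.
Midpoint longitude = +10.036° + (-56.308°)/2 = +10.036° − 28.154° = -18.118°.

18.118°W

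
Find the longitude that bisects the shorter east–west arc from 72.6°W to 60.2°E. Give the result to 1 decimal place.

Signed shortest Δλ from -72.6° to +60.2° is +132.8°.
Midpoint longitude = -72.6° + (+132.8°)/2 = -72.6° + 66.4° = -6.2°.

6.2°W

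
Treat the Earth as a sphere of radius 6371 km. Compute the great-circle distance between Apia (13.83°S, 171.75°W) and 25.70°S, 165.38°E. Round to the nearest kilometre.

Δλ = 165.38 − -171.75 = 337.13°; wrapped into (−180°, 180°]: -22.87°.
Δφ = -25.70 − -13.83 = -11.87°.
a = sin²(Δφ/2) + cos φ₁ · cos φ₂ · sin²(Δλ/2) = 0.045082.
c = 2·atan2(√a, √(1−a)) = 0.42791 rad → d = 6371·c ≈ 2726.20 km.

2726 km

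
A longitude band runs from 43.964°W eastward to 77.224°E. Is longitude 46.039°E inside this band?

Band width going east from -43.964° to +77.224°: ((77.224 − -43.964) mod 360) = 121.188°.
Offset of +46.039° east of the west edge: ((46.039 − -43.964) mod 360) = 90.003°.
90.003° ≤ 121.188° ⇒ inside.

Yes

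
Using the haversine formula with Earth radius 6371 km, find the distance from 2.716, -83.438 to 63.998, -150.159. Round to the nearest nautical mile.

Δλ = -150.159 − -83.438 = -66.721°.
Δφ = 63.998 − 2.716 = 61.282°.
a = sin²(Δφ/2) + cos φ₁ · cos φ₂ · sin²(Δλ/2) = 0.392173.
c = 2·atan2(√a, √(1−a)) = 1.35343 rad → d = 6371·c ≈ 8622.73 km ≈ 4655.90 nmi.

4656 nmi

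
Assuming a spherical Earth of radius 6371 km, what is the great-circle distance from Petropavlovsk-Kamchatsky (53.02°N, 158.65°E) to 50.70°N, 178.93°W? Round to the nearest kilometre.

1554 km

Δλ = -178.93 − 158.65 = -337.58°; wrapped into (−180°, 180°]: 22.42°.
Δφ = 50.70 − 53.02 = -2.32°.
a = sin²(Δφ/2) + cos φ₁ · cos φ₂ · sin²(Δλ/2) = 0.014809.
c = 2·atan2(√a, √(1−a)) = 0.24399 rad → d = 6371·c ≈ 1554.47 km.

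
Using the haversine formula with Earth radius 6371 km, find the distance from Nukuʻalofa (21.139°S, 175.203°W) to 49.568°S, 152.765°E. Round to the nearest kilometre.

Δλ = 152.765 − -175.203 = 327.968°; wrapped into (−180°, 180°]: -32.032°.
Δφ = -49.568 − -21.139 = -28.429°.
a = sin²(Δφ/2) + cos φ₁ · cos φ₂ · sin²(Δλ/2) = 0.106344.
c = 2·atan2(√a, √(1−a)) = 0.66436 rad → d = 6371·c ≈ 4232.63 km.

4233 km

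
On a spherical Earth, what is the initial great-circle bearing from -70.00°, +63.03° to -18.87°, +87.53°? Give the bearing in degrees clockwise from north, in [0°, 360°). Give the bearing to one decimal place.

Δλ = 87.53 − 63.03 = 24.50°.
θ = atan2( sin Δλ · cos φ₂ , cos φ₁ · sin φ₂ − sin φ₁ · cos φ₂ · cos Δλ )
  = atan2(0.39241, 0.69851) = 29.326° → normalised to [0°, 360°): 29.326°.

29.3°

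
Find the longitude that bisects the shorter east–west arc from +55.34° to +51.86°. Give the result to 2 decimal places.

Signed shortest Δλ from +55.34° to +51.86° is -3.48°.
Midpoint longitude = +55.34° + (-3.48°)/2 = +55.34° − 1.74° = +53.60°.

+53.60°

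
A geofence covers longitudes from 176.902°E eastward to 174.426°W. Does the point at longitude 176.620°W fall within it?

Yes

Band width going east from +176.902° to -174.426°: ((-174.426 − 176.902) mod 360) = 8.672°.
Offset of -176.620° east of the west edge: ((-176.620 − 176.902) mod 360) = 6.478°.
6.478° ≤ 8.672° ⇒ inside.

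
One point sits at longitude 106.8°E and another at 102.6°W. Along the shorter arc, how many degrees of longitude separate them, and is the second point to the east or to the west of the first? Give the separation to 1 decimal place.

Raw difference: -102.6 − 106.8 = -209.4°.
Normalise into (−180°, 180°]: -209.4° + 360° = 150.6°.
Positive ⇒ the second point lies to the east; separation 150.6°.

150.6° east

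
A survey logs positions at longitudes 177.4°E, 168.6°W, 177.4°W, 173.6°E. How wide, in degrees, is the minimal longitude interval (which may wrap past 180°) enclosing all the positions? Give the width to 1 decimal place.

Sort the longitudes: -177.4°, -168.6°, +173.6°, +177.4°.
Eastward gaps between consecutive values (wrapping around): 8.8°, 342.2°, 3.8°, 5.2°.
Largest gap = 342.2° ⇒ minimal covering band is its complement: 360° − 342.2° = 17.8°.
Band runs from +173.6° eastward to -168.6°, crossing the antimeridian.

17.8°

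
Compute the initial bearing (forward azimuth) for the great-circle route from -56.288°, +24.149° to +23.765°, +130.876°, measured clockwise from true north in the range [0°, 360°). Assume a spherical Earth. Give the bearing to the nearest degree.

Δλ = 130.876 − 24.149 = 106.727°.
θ = atan2( sin Δλ · cos φ₂ , cos φ₁ · sin φ₂ − sin φ₁ · cos φ₂ · cos Δλ )
  = atan2(0.87648, 0.00455) = 89.702° → normalised to [0°, 360°): 89.702°.

90°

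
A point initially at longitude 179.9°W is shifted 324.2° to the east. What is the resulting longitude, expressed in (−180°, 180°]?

144.3°E

Start at -179.9°; shift +324.2° → +144.3°.
+144.3° already lies in (−180°, 180°].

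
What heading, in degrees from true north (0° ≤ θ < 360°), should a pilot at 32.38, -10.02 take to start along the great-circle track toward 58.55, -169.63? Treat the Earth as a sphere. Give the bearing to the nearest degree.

Δλ = -169.63 − -10.02 = -159.61°.
θ = atan2( sin Δλ · cos φ₂ , cos φ₁ · sin φ₂ − sin φ₁ · cos φ₂ · cos Δλ )
  = atan2(-0.18178, 0.98236) = -10.484° → normalised to [0°, 360°): 349.516°.

350°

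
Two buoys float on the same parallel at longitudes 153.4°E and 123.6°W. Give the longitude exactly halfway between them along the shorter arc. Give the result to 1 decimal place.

Signed shortest Δλ from +153.4° to -123.6° is +83.0°.
Midpoint longitude = +153.4° + (+83.0°)/2 = +153.4° + 41.5° = +194.9°.
Normalise into (−180°, 180°]: -165.1°.
(The naïve average (+153.4 + -123.6)/2 = 14.9° is on the wrong side of the globe.)

165.1°W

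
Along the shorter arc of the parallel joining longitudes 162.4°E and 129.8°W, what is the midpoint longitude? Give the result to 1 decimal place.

163.7°W

Signed shortest Δλ from +162.4° to -129.8° is +67.8°.
Midpoint longitude = +162.4° + (+67.8°)/2 = +162.4° + 33.9° = +196.3°.
Normalise into (−180°, 180°]: -163.7°.
(The naïve average (+162.4 + -129.8)/2 = 16.3° is on the wrong side of the globe.)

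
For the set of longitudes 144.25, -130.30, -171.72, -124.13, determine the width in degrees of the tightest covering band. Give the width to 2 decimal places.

91.62°

Sort the longitudes: -171.72°, -130.30°, -124.13°, +144.25°.
Eastward gaps between consecutive values (wrapping around): 41.42°, 6.17°, 268.38°, 44.03°.
Largest gap = 268.38° ⇒ minimal covering band is its complement: 360° − 268.38° = 91.62°.
Band runs from +144.25° eastward to -124.13°, crossing the antimeridian.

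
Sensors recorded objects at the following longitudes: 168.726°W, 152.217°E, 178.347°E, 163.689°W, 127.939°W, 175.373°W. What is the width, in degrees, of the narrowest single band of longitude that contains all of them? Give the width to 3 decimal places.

79.844°

Sort the longitudes: -175.373°, -168.726°, -163.689°, -127.939°, +152.217°, +178.347°.
Eastward gaps between consecutive values (wrapping around): 6.647°, 5.037°, 35.750°, 280.156°, 26.130°, 6.280°.
Largest gap = 280.156° ⇒ minimal covering band is its complement: 360° − 280.156° = 79.844°.
Band runs from +152.217° eastward to -127.939°, crossing the antimeridian.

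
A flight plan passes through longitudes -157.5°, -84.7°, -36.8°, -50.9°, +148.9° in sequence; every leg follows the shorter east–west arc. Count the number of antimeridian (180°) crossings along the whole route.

1

Leg 1: -157.5° → -84.7°, shortest Δλ = 72.8° (east) — does not cross 180°.
Leg 2: -84.7° → -36.8°, shortest Δλ = 47.9° (east) — does not cross 180°.
Leg 3: -36.8° → -50.9°, shortest Δλ = -14.1° (west) — does not cross 180°.
Leg 4: -50.9° → +148.9°, shortest Δλ = -160.2° (west) — crosses 180°.
Total crossings: 1.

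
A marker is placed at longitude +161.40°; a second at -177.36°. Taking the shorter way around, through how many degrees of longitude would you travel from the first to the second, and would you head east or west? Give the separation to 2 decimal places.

21.24° east

Raw difference: -177.36 − 161.40 = -338.76°.
Normalise into (−180°, 180°]: -338.76° + 360° = 21.24°.
Positive ⇒ the second point lies to the east; separation 21.24°.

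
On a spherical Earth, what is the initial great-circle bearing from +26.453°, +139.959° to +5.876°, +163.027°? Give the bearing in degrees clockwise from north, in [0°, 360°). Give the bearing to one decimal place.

129.0°

Δλ = 163.027 − 139.959 = 23.068°.
θ = atan2( sin Δλ · cos φ₂ , cos φ₁ · sin φ₂ − sin φ₁ · cos φ₂ · cos Δλ )
  = atan2(0.38976, -0.31603) = 129.036° → normalised to [0°, 360°): 129.036°.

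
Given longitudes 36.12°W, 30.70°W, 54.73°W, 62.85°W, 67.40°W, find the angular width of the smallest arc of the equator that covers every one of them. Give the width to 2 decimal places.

36.70°

Sort the longitudes: -67.40°, -62.85°, -54.73°, -36.12°, -30.70°.
Eastward gaps between consecutive values (wrapping around): 4.55°, 8.12°, 18.61°, 5.42°, 323.30°.
Largest gap = 323.30° ⇒ minimal covering band is its complement: 360° − 323.30° = 36.70°.
Band runs from -67.40° eastward to -30.70°.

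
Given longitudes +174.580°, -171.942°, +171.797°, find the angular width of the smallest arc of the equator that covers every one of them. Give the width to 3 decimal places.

Sort the longitudes: -171.942°, +171.797°, +174.580°.
Eastward gaps between consecutive values (wrapping around): 343.739°, 2.783°, 13.478°.
Largest gap = 343.739° ⇒ minimal covering band is its complement: 360° − 343.739° = 16.261°.
Band runs from +171.797° eastward to -171.942°, crossing the antimeridian.

16.261°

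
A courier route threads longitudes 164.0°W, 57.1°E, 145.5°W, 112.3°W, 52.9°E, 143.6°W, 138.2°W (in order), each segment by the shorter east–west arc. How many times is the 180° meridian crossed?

3

Leg 1: -164.0° → +57.1°, shortest Δλ = -138.9° (west) — crosses 180°.
Leg 2: +57.1° → -145.5°, shortest Δλ = 157.4° (east) — crosses 180°.
Leg 3: -145.5° → -112.3°, shortest Δλ = 33.2° (east) — does not cross 180°.
Leg 4: -112.3° → +52.9°, shortest Δλ = 165.2° (east) — does not cross 180°.
Leg 5: +52.9° → -143.6°, shortest Δλ = 163.5° (east) — crosses 180°.
Leg 6: -143.6° → -138.2°, shortest Δλ = 5.4° (east) — does not cross 180°.
Total crossings: 3.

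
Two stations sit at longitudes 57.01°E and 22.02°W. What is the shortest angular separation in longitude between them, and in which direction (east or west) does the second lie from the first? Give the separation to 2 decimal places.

79.03° west

Raw difference: -22.02 − 57.01 = -79.03°.
Normalise into (−180°, 180°]: -79.03° stays -79.03°.
Negative ⇒ the second point lies to the west; separation 79.03°.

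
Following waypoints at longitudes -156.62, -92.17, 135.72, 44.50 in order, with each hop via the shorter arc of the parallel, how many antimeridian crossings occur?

Leg 1: -156.62° → -92.17°, shortest Δλ = 64.45° (east) — does not cross 180°.
Leg 2: -92.17° → +135.72°, shortest Δλ = -132.11° (west) — crosses 180°.
Leg 3: +135.72° → +44.50°, shortest Δλ = -91.22° (west) — does not cross 180°.
Total crossings: 1.

1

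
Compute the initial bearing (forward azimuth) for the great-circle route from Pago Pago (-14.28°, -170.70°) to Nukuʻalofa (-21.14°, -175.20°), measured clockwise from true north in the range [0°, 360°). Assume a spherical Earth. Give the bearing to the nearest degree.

211°

Δλ = -175.20 − -170.70 = -4.50°.
θ = atan2( sin Δλ · cos φ₂ , cos φ₁ · sin φ₂ − sin φ₁ · cos φ₂ · cos Δλ )
  = atan2(-0.07318, -0.12015) = -148.657° → normalised to [0°, 360°): 211.343°.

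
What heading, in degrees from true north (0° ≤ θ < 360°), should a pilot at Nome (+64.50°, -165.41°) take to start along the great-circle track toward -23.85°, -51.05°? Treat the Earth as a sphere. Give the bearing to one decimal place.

78.7°

Δλ = -51.05 − -165.41 = 114.36°.
θ = atan2( sin Δλ · cos φ₂ , cos φ₁ · sin φ₂ − sin φ₁ · cos φ₂ · cos Δλ )
  = atan2(0.83318, 0.16642) = 78.704° → normalised to [0°, 360°): 78.704°.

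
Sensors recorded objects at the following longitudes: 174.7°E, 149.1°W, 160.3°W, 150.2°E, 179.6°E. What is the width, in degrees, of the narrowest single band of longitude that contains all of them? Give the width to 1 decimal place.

60.7°

Sort the longitudes: -160.3°, -149.1°, +150.2°, +174.7°, +179.6°.
Eastward gaps between consecutive values (wrapping around): 11.2°, 299.3°, 24.5°, 4.9°, 20.1°.
Largest gap = 299.3° ⇒ minimal covering band is its complement: 360° − 299.3° = 60.7°.
Band runs from +150.2° eastward to -149.1°, crossing the antimeridian.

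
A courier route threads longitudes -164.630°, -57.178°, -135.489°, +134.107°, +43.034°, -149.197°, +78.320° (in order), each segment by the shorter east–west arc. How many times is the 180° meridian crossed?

3

Leg 1: -164.630° → -57.178°, shortest Δλ = 107.452° (east) — does not cross 180°.
Leg 2: -57.178° → -135.489°, shortest Δλ = -78.311° (west) — does not cross 180°.
Leg 3: -135.489° → +134.107°, shortest Δλ = -90.404° (west) — crosses 180°.
Leg 4: +134.107° → +43.034°, shortest Δλ = -91.073° (west) — does not cross 180°.
Leg 5: +43.034° → -149.197°, shortest Δλ = 167.769° (east) — crosses 180°.
Leg 6: -149.197° → +78.320°, shortest Δλ = -132.483° (west) — crosses 180°.
Total crossings: 3.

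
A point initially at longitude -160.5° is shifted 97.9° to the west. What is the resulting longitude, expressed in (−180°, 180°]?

+101.6°

Start at -160.5°; shift −97.9° → -258.4°.
-258.4° lies outside (−180°, 180°]; add 360° → +101.6°.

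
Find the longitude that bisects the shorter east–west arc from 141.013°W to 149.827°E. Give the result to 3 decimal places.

Signed shortest Δλ from -141.013° to +149.827° is -69.160°.
Midpoint longitude = -141.013° + (-69.160°)/2 = -141.013° − 34.580° = -175.593°.
(The naïve average (-141.013 + +149.827)/2 = 4.407° is on the wrong side of the globe.)

175.593°W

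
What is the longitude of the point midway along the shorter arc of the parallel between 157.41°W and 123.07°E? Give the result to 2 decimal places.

162.83°E

Signed shortest Δλ from -157.41° to +123.07° is -79.52°.
Midpoint longitude = -157.41° + (-79.52°)/2 = -157.41° − 39.76° = -197.17°.
Normalise into (−180°, 180°]: +162.83°.
(The naïve average (-157.41 + +123.07)/2 = -17.17° is on the wrong side of the globe.)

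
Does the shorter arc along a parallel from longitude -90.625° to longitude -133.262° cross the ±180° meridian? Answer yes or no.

Signed shortest Δλ = ((-133.262 − -90.625 + 180) mod 360) − 180 = -42.637°.
Going west by 42.637° from -90.625° reaches -133.262° without touching 180°.

No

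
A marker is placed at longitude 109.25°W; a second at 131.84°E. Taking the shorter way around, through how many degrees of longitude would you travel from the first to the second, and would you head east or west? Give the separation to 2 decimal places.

Raw difference: 131.84 − -109.25 = 241.09°.
Normalise into (−180°, 180°]: 241.09° − 360° = -118.91°.
Negative ⇒ the second point lies to the west; separation 118.91°.

118.91° west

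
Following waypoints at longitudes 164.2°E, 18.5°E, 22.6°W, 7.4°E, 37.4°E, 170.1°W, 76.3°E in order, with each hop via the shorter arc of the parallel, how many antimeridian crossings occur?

Leg 1: +164.2° → +18.5°, shortest Δλ = -145.7° (west) — does not cross 180°.
Leg 2: +18.5° → -22.6°, shortest Δλ = -41.1° (west) — does not cross 180°.
Leg 3: -22.6° → +7.4°, shortest Δλ = 30.0° (east) — does not cross 180°.
Leg 4: +7.4° → +37.4°, shortest Δλ = 30.0° (east) — does not cross 180°.
Leg 5: +37.4° → -170.1°, shortest Δλ = 152.5° (east) — crosses 180°.
Leg 6: -170.1° → +76.3°, shortest Δλ = -113.6° (west) — crosses 180°.
Total crossings: 2.

2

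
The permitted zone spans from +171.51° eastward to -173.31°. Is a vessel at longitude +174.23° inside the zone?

Yes

Band width going east from +171.51° to -173.31°: ((-173.31 − 171.51) mod 360) = 15.18°.
Offset of +174.23° east of the west edge: ((174.23 − 171.51) mod 360) = 2.72°.
2.72° ≤ 15.18° ⇒ inside.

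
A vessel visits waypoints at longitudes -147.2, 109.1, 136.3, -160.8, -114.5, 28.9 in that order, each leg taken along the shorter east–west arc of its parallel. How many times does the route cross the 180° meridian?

Leg 1: -147.2° → +109.1°, shortest Δλ = -103.7° (west) — crosses 180°.
Leg 2: +109.1° → +136.3°, shortest Δλ = 27.2° (east) — does not cross 180°.
Leg 3: +136.3° → -160.8°, shortest Δλ = 62.9° (east) — crosses 180°.
Leg 4: -160.8° → -114.5°, shortest Δλ = 46.3° (east) — does not cross 180°.
Leg 5: -114.5° → +28.9°, shortest Δλ = 143.4° (east) — does not cross 180°.
Total crossings: 2.

2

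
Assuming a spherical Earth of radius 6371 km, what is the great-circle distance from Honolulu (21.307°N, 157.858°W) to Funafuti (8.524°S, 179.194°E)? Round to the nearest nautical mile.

2245 nmi

Δλ = 179.194 − -157.858 = 337.052°; wrapped into (−180°, 180°]: -22.948°.
Δφ = -8.524 − 21.307 = -29.831°.
a = sin²(Δφ/2) + cos φ₁ · cos φ₂ · sin²(Δλ/2) = 0.102710.
c = 2·atan2(√a, √(1−a)) = 0.65248 rad → d = 6371·c ≈ 4156.96 km ≈ 2244.58 nmi.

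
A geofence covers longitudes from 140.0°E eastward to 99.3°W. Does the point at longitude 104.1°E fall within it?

Band width going east from +140.0° to -99.3°: ((-99.3 − 140.0) mod 360) = 120.7°.
Offset of +104.1° east of the west edge: ((104.1 − 140.0) mod 360) = 324.1°.
324.1° > 120.7° ⇒ outside.

No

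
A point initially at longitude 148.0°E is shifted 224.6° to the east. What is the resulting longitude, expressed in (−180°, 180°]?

Start at +148.0°; shift +224.6° → +372.6°.
+372.6° lies outside (−180°, 180°]; subtract 360° → +12.6°.

12.6°E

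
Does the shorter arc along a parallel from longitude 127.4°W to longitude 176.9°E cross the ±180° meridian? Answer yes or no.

Yes

Naïve |176.9 − -127.4| = 304.3° > 180°, so the shorter arc goes the other way round — across 180°.
Signed shortest Δλ = ((176.9 − -127.4 + 180) mod 360) − 180 = -55.7°.
Going west by 55.7° from -127.4° passes through 180° before reaching +176.9°.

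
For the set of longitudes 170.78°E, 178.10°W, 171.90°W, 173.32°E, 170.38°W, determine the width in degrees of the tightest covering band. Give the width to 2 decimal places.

Sort the longitudes: -178.10°, -171.90°, -170.38°, +170.78°, +173.32°.
Eastward gaps between consecutive values (wrapping around): 6.20°, 1.52°, 341.16°, 2.54°, 8.58°.
Largest gap = 341.16° ⇒ minimal covering band is its complement: 360° − 341.16° = 18.84°.
Band runs from +170.78° eastward to -170.38°, crossing the antimeridian.

18.84°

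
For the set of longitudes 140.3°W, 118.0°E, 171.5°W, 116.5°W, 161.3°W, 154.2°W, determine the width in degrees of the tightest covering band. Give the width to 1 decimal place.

125.5°

Sort the longitudes: -171.5°, -161.3°, -154.2°, -140.3°, -116.5°, +118.0°.
Eastward gaps between consecutive values (wrapping around): 10.2°, 7.1°, 13.9°, 23.8°, 234.5°, 70.5°.
Largest gap = 234.5° ⇒ minimal covering band is its complement: 360° − 234.5° = 125.5°.
Band runs from +118.0° eastward to -116.5°, crossing the antimeridian.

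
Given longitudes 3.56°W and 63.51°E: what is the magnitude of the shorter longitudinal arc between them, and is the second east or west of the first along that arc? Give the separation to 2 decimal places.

Raw difference: 63.51 − -3.56 = 67.07°.
Normalise into (−180°, 180°]: 67.07° stays 67.07°.
Positive ⇒ the second point lies to the east; separation 67.07°.

67.07° east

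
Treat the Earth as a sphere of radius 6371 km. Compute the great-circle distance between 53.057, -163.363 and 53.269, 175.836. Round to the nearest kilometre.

1382 km

Δλ = 175.836 − -163.363 = 339.199°; wrapped into (−180°, 180°]: -20.801°.
Δφ = 53.269 − 53.057 = 0.212°.
a = sin²(Δφ/2) + cos φ₁ · cos φ₂ · sin²(Δλ/2) = 0.011718.
c = 2·atan2(√a, √(1−a)) = 0.21692 rad → d = 6371·c ≈ 1382.02 km.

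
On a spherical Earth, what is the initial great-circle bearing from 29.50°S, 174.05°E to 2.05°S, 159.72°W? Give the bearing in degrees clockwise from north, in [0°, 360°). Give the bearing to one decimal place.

Δλ = -159.72 − 174.05 = -333.77°; wrapped into (−180°, 180°]: 26.23°.
θ = atan2( sin Δλ · cos φ₂ , cos φ₁ · sin φ₂ − sin φ₁ · cos φ₂ · cos Δλ )
  = atan2(0.44169, 0.41030) = 47.110° → normalised to [0°, 360°): 47.110°.

47.1°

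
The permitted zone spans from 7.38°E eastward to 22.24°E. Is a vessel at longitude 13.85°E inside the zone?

Yes

Band width going east from +7.38° to +22.24°: ((22.24 − 7.38) mod 360) = 14.86°.
Offset of +13.85° east of the west edge: ((13.85 − 7.38) mod 360) = 6.47°.
6.47° ≤ 14.86° ⇒ inside.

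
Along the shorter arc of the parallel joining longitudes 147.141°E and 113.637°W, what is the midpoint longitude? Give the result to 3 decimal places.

Signed shortest Δλ from +147.141° to -113.637° is +99.222°.
Midpoint longitude = +147.141° + (+99.222°)/2 = +147.141° + 49.611° = +196.752°.
Normalise into (−180°, 180°]: -163.248°.
(The naïve average (+147.141 + -113.637)/2 = 16.752° is on the wrong side of the globe.)

163.248°W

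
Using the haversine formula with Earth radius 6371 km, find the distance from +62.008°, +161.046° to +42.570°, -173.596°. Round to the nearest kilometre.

2728 km

Δλ = -173.596 − 161.046 = -334.642°; wrapped into (−180°, 180°]: 25.358°.
Δφ = 42.570 − 62.008 = -19.438°.
a = sin²(Δφ/2) + cos φ₁ · cos φ₂ · sin²(Δλ/2) = 0.045151.
c = 2·atan2(√a, √(1−a)) = 0.42824 rad → d = 6371·c ≈ 2728.31 km.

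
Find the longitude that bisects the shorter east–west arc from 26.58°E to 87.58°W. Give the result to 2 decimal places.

Signed shortest Δλ from +26.58° to -87.58° is -114.16°.
Midpoint longitude = +26.58° + (-114.16°)/2 = +26.58° − 57.08° = -30.50°.

30.50°W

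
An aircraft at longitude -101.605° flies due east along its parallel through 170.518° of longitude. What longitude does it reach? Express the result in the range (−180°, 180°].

Start at -101.605°; shift +170.518° → +68.913°.
+68.913° already lies in (−180°, 180°].

+68.913°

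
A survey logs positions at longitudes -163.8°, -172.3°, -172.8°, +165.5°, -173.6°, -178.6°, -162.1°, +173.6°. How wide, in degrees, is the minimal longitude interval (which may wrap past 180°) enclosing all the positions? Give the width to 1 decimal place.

Sort the longitudes: -178.6°, -173.6°, -172.8°, -172.3°, -163.8°, -162.1°, +165.5°, +173.6°.
Eastward gaps between consecutive values (wrapping around): 5.0°, 0.8°, 0.5°, 8.5°, 1.7°, 327.6°, 8.1°, 7.8°.
Largest gap = 327.6° ⇒ minimal covering band is its complement: 360° − 327.6° = 32.4°.
Band runs from +165.5° eastward to -162.1°, crossing the antimeridian.

32.4°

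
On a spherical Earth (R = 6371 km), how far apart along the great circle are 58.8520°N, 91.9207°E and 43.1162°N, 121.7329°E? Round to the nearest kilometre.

Δλ = 121.7329 − 91.9207 = 29.8122°.
Δφ = 43.1162 − 58.8520 = -15.7358°.
a = sin²(Δφ/2) + cos φ₁ · cos φ₂ · sin²(Δλ/2) = 0.043723.
c = 2·atan2(√a, √(1−a)) = 0.42131 rad → d = 6371·c ≈ 2684.17 km.

2684 km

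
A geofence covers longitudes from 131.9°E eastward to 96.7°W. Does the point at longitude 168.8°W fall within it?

Yes

Band width going east from +131.9° to -96.7°: ((-96.7 − 131.9) mod 360) = 131.4°.
Offset of -168.8° east of the west edge: ((-168.8 − 131.9) mod 360) = 59.3°.
59.3° ≤ 131.4° ⇒ inside.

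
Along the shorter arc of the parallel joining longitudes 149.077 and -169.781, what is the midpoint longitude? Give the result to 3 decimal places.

+169.648°

Signed shortest Δλ from +149.077° to -169.781° is +41.142°.
Midpoint longitude = +149.077° + (+41.142°)/2 = +149.077° + 20.571° = +169.648°.
(The naïve average (+149.077 + -169.781)/2 = -10.352° is on the wrong side of the globe.)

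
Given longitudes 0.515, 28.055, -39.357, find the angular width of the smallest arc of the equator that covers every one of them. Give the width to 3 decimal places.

Sort the longitudes: -39.357°, +0.515°, +28.055°.
Eastward gaps between consecutive values (wrapping around): 39.872°, 27.540°, 292.588°.
Largest gap = 292.588° ⇒ minimal covering band is its complement: 360° − 292.588° = 67.412°.
Band runs from -39.357° eastward to +28.055°.

67.412°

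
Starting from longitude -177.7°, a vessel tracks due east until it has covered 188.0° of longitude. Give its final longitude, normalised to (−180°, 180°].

+10.3°

Start at -177.7°; shift +188.0° → +10.3°.
+10.3° already lies in (−180°, 180°].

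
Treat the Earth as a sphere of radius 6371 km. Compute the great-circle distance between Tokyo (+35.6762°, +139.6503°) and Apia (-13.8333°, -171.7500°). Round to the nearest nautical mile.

Δλ = -171.7500 − 139.6503 = -311.4003°; wrapped into (−180°, 180°]: 48.5997°.
Δφ = -13.8333 − 35.6762 = -49.5095°.
a = sin²(Δφ/2) + cos φ₁ · cos φ₂ · sin²(Δλ/2) = 0.308910.
c = 2·atan2(√a, √(1−a)) = 1.17864 rad → d = 6371·c ≈ 7509.13 km ≈ 4054.61 nmi.

4055 nmi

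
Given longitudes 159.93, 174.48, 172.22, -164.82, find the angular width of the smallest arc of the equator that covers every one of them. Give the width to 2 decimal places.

35.25°

Sort the longitudes: -164.82°, +159.93°, +172.22°, +174.48°.
Eastward gaps between consecutive values (wrapping around): 324.75°, 12.29°, 2.26°, 20.70°.
Largest gap = 324.75° ⇒ minimal covering band is its complement: 360° − 324.75° = 35.25°.
Band runs from +159.93° eastward to -164.82°, crossing the antimeridian.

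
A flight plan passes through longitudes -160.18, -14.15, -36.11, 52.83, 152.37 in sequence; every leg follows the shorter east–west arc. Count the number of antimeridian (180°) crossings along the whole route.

Leg 1: -160.18° → -14.15°, shortest Δλ = 146.03° (east) — does not cross 180°.
Leg 2: -14.15° → -36.11°, shortest Δλ = -21.96° (west) — does not cross 180°.
Leg 3: -36.11° → +52.83°, shortest Δλ = 88.94° (east) — does not cross 180°.
Leg 4: +52.83° → +152.37°, shortest Δλ = 99.54° (east) — does not cross 180°.
Total crossings: 0.

0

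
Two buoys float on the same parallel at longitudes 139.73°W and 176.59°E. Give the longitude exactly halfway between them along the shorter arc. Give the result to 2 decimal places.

161.57°W

Signed shortest Δλ from -139.73° to +176.59° is -43.68°.
Midpoint longitude = -139.73° + (-43.68°)/2 = -139.73° − 21.84° = -161.57°.
(The naïve average (-139.73 + +176.59)/2 = 18.43° is on the wrong side of the globe.)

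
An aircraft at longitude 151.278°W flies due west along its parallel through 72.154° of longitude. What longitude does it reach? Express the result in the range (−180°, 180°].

136.568°E

Start at -151.278°; shift −72.154° → -223.432°.
-223.432° lies outside (−180°, 180°]; add 360° → +136.568°.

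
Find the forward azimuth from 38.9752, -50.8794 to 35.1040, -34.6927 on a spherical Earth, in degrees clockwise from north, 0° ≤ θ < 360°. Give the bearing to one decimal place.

Δλ = -34.6927 − -50.8794 = 16.1867°.
θ = atan2( sin Δλ · cos φ₂ , cos φ₁ · sin φ₂ − sin φ₁ · cos φ₂ · cos Δλ )
  = atan2(0.22806, -0.04712) = 101.672° → normalised to [0°, 360°): 101.672°.

101.7°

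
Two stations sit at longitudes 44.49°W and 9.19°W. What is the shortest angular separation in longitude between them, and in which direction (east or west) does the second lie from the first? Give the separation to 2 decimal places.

Raw difference: -9.19 − -44.49 = 35.3°.
Normalise into (−180°, 180°]: 35.3° stays 35.3°.
Positive ⇒ the second point lies to the east; separation 35.30°.

35.30° east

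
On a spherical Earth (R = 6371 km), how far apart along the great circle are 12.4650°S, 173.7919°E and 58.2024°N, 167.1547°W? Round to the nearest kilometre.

8047 km

Δλ = -167.1547 − 173.7919 = -340.9466°; wrapped into (−180°, 180°]: 19.0534°.
Δφ = 58.2024 − -12.4650 = 70.6674°.
a = sin²(Δφ/2) + cos φ₁ · cos φ₂ · sin²(Δλ/2) = 0.348568.
c = 2·atan2(√a, √(1−a)) = 1.26310 rad → d = 6371·c ≈ 8047.21 km.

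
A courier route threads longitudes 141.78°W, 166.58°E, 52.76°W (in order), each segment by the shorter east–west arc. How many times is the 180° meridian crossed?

Leg 1: -141.78° → +166.58°, shortest Δλ = -51.64° (west) — crosses 180°.
Leg 2: +166.58° → -52.76°, shortest Δλ = 140.66° (east) — crosses 180°.
Total crossings: 2.

2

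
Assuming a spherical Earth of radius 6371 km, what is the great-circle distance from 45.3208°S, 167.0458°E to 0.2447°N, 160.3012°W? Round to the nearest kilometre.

5995 km

Δλ = -160.3012 − 167.0458 = -327.3470°; wrapped into (−180°, 180°]: 32.6530°.
Δφ = 0.2447 − -45.3208 = 45.5655°.
a = sin²(Δφ/2) + cos φ₁ · cos φ₂ · sin²(Δλ/2) = 0.205517.
c = 2·atan2(√a, √(1−a)) = 0.94102 rad → d = 6371·c ≈ 5995.22 km.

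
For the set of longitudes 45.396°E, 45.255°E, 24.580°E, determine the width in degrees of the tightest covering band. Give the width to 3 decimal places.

20.816°

Sort the longitudes: +24.580°, +45.255°, +45.396°.
Eastward gaps between consecutive values (wrapping around): 20.675°, 0.141°, 339.184°.
Largest gap = 339.184° ⇒ minimal covering band is its complement: 360° − 339.184° = 20.816°.
Band runs from +24.580° eastward to +45.396°.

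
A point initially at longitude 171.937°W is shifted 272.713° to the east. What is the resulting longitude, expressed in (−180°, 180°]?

100.776°E

Start at -171.937°; shift +272.713° → +100.776°.
+100.776° already lies in (−180°, 180°].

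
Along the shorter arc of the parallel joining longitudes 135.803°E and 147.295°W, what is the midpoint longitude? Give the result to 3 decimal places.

174.254°E

Signed shortest Δλ from +135.803° to -147.295° is +76.902°.
Midpoint longitude = +135.803° + (+76.902°)/2 = +135.803° + 38.451° = +174.254°.
(The naïve average (+135.803 + -147.295)/2 = -5.746° is on the wrong side of the globe.)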